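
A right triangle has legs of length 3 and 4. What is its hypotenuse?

c² = a² + b² = 3² + 4² = 9 + 16 = 25
c = 5

5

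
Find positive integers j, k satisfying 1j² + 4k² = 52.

Try small values of j and check whether (52 - 1j²)/4 is a perfect square.
j = 4: 1·4² = 16, so 4k² = 52 - 16 = 36, giving k² = 9, k = 3.
Check: 1·4² + 4·3² = 16 + 36 = 52 ✓

j = 4, k = 3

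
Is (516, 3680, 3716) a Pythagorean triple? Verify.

Compute a² + b² = 516² + 3680² = 266256 + 13542400 = 13808656
Compute c² = 3716² = 13808656
Since 13808656 = 13808656, confirmed.

Yes, it is a Pythagorean triple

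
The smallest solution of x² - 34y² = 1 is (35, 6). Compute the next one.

Solutions to x² - Dy² = 1 are generated by powers of (x₀ + y₀√D).
The next solution satisfies x₁ + y₁√34 = (x₀ + y₀√34)², giving:
x₁ = x₀² + 34y₀² = 35² + 34·6² = 1225 + 1224 = 2449
y₁ = 2x₀y₀ = 2·35·6 = 420

Verify: 2449² - 34·420² = 5997601 - 5997600 = 1 ✓

x = 2449, y = 420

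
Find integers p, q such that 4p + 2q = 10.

Step 1: Check solvability.
gcd(4, 2) = 2
Since 2 divides 10, solutions exist.

Step 2: Apply extended Euclidean algorithm to find gcd.
We find integers such that 4*x0 + 2*y0 = 2

Step 3: Scale the particular solution.
Multiply by 10/2 = 5:
p = 0, q = 5

Step 4: Verify.
4*(0) + 2*(5) = 10 = 10 ✓

p = 0, q = 5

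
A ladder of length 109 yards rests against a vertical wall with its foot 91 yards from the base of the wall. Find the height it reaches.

The ladder, wall, and ground form a right triangle with hypotenuse 109 and one leg 91.
By the Pythagorean theorem: h² = 109² - 91² = 11881 - 8281 = 3600
h = √3600 = 60 yards

60 yards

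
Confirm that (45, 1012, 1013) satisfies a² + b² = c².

Compute a² + b² = 45² + 1012² = 2025 + 1024144 = 1026169
Compute c² = 1013² = 1026169
Since 1026169 = 1026169, confirmed.

Yes, it is a Pythagorean triple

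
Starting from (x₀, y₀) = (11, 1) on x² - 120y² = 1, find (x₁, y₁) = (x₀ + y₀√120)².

Solutions to x² - Dy² = 1 are generated by powers of (x₀ + y₀√D).
The next solution satisfies x₁ + y₁√120 = (x₀ + y₀√120)², giving:
x₁ = x₀² + 120y₀² = 11² + 120·1² = 121 + 120 = 241
y₁ = 2x₀y₀ = 2·11·1 = 22

Verify: 241² - 120·22² = 58081 - 58080 = 1 ✓

x = 241, y = 22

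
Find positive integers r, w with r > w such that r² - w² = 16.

Factor: r² - w² = (r+w)(r-w) = 16.
We need two factors of 16 with the same parity.
Use r+w = 8 and r-w = 2 (product 8·2 = 16).
Adding: 2r = 10, so r = 5.
Subtracting: 2w = 6, so w = 3.
Check: 5² - 3² = 25 - 9 = 16 ✓

r = 5, w = 3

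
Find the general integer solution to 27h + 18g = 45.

Step 1: Compute gcd(27, 18) = 9.
Since 9 divides 45, solutions exist.

Step 2: Find a particular solution using extended Euclidean algorithm.
We get h₀ = 5, g₀ = -5.
Check: 27*5 + 18*-5 = 45 = 45 ✓

Step 3: Write the general solution.
h = 5 + (18/9)t = 5 + 2t
g = -5 - (27/9)t = -5 - 3t
for any integer t.

h = 5 + 2t, g = -5 - 3t for integer t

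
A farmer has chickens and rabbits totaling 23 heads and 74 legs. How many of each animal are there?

Let c = chickens, r = rabbits.
Heads: c + r = 23
Legs: 2c + 4r = 74
From the first equation, c = 23 - r. Substitute:
2(23 - r) + 4r = 74
46 + 2r = 74
r = (74 - 46)/2 = 14
c = 23 - 14 = 9

Chickens: 9, Rabbits: 14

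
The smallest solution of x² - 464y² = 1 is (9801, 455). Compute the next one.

Solutions to x² - Dy² = 1 are generated by powers of (x₀ + y₀√D).
The next solution satisfies x₁ + y₁√464 = (x₀ + y₀√464)², giving:
x₁ = x₀² + 464y₀² = 9801² + 464·455² = 96059601 + 96059600 = 192119201
y₁ = 2x₀y₀ = 2·9801·455 = 8918910

Verify: 192119201² - 464·8918910² = 36909787392878401 - 36909787392878400 = 1 ✓

x = 192119201, y = 8918910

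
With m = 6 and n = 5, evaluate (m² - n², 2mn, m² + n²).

a = m² - n² = 36 - 25 = 11
b = 2mn = 2·6·5 = 60
c = m² + n² = 36 + 25 = 61
Verify: 11² + 60² = 121 + 3600 = 3721 = 61² ✓

(11, 60, 61)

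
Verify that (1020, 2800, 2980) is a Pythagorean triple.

Compute a² + b² = 1020² + 2800² = 1040400 + 7840000 = 8880400
Compute c² = 2980² = 8880400
Since 8880400 = 8880400, confirmed.

Yes, it is a Pythagorean triple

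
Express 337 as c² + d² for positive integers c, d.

We need to find integers c, d > 0 such that c² + d² = 337.
Trying c = 9: d² = 337 - 9² = 337 - 81 = 256
d = 16
Check: 9² + 16² = 81 + 256 = 337 ✓

337 = 9² + 16²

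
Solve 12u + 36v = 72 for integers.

Step 1: Check solvability.
gcd(12, 36) = 12
Since 12 divides 72, solutions exist.

Step 2: Apply extended Euclidean algorithm to find gcd.
We find integers such that 12*x0 + 36*y0 = 12

Step 3: Scale the particular solution.
Multiply by 72/12 = 6:
u = 6, v = 0

Step 4: Verify.
12*(6) + 36*(0) = 72 = 72 ✓

u = 6, v = 0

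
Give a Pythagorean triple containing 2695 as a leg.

We need the other leg and hypotenuse such that 2695² + x² = c².
Take x = 3864, c = 4711: 2695² + 3864² = 7263025 + 14930496 = 22193521 = 4711² ✓
Triple: (2695, 3864, 4711)

(2695, 3864, 4711)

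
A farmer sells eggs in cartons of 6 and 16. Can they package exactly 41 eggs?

We need non-negative a, b with 6a + 16b = 41.
gcd(6, 16) = 2, and 2 does not divide 41.
No integer solutions exist.

No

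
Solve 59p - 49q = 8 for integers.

Step 1: Check solvability.
gcd(59, 49) = 1
Since 1 divides 8, solutions exist.

Step 2: Apply extended Euclidean algorithm to find gcd.
We find integers such that 59*x0 + 49*y0 = 1

Step 3: Scale the particular solution.
Multiply by 8/1 = 8:
p = 40, q = 48

Step 4: Verify.
59*(40) - 49*(48) = 8 = 8 ✓

p = 40, q = 48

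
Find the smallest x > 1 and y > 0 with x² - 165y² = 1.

We seek the smallest positive integers (x, y) with x² - 165y² = 1, i.e., x² = 165y² + 1.
Try successive y values:
y = 1: x² = 165·1² + 1 = 166, not a perfect square
y = 2: x² = 165·2² + 1 = 661, not a perfect square
y = 3: x² = 165·3² + 1 = 1486, not a perfect square
... continuing the search (or via continued fractions) ...
y = 84: x² = 165·84² + 1 = 1164241, x = 1079 ✓

Verify: 1079² - 165·84² = 1164241 - 1164240 = 1 ✓

x = 1079, y = 84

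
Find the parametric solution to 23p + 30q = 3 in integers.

Step 1: Compute gcd(23, 30) = 1.
Since 1 divides 3, solutions exist.

Step 2: Find a particular solution using extended Euclidean algorithm.
We get p₀ = -39, q₀ = 30.
Check: 23*-39 + 30*30 = 3 = 3 ✓

Step 3: Write the general solution.
p = -39 + (30/1)t = -39 + 30t
q = 30 - (23/1)t = 30 - 23t
for any integer t.

p = -39 + 30t, q = 30 - 23t for integer t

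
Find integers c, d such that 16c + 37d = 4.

Step 1: Check solvability.
gcd(16, 37) = 1
Since 1 divides 4, solutions exist.

Step 2: Apply extended Euclidean algorithm to find gcd.
We find integers such that 16*x0 + 37*y0 = 1

Step 3: Scale the particular solution.
Multiply by 4/1 = 4:
c = 28, d = -12

Step 4: Verify.
16*(28) + 37*(-12) = 4 = 4 ✓

c = 28, d = -12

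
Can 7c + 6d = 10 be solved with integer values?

Step 1: Compute gcd(7, 6).
gcd(7, 6) = 1

Step 2: Check divisibility.
Does 1 divide 10? 10 = 1 x 10, so yes.

By the theorem on linear Diophantine equations, 7c + 6d = 10 has integer solutions if and only if gcd(7, 6) divides 10. Since 1 | 10, solutions exist.

Yes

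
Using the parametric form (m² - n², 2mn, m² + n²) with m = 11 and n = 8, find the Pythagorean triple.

a = m² - n² = 11² - 8² = 121 - 64 = 57
b = 2mn = 2·11·8 = 176
c = m² + n² = 121 + 64 = 185
Verify: 57² + 176² = 3249 + 30976 = 34225 = 185² ✓

(57, 176, 185)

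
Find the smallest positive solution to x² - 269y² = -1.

We need x² = 269y² - 1. Try successive y:
y = 1: x² = 269·1² - 1 = 268, not a perfect square
y = 2: x² = 269·2² - 1 = 1075, not a perfect square
y = 3: x² = 269·3² - 1 = 2420, not a perfect square
...
y = 5: x² = 269·5² - 1 = 6724 = 82² ✓
Check: 82² - 269·5² = 6724 - 6725 = -1 ✓

x = 82, y = 5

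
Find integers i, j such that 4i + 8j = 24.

Step 1: Check solvability.
gcd(4, 8) = 4
Since 4 divides 24, solutions exist.

Step 2: Apply extended Euclidean algorithm to find gcd.
We find integers such that 4*x0 + 8*y0 = 4

Step 3: Scale the particular solution.
Multiply by 24/4 = 6:
i = 6, j = 0

Step 4: Verify.
4*(6) + 8*(0) = 24 = 24 ✓

i = 6, j = 0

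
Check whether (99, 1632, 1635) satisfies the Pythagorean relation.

Compute a² + b²:
99² + 1632² = 9801 + 2663424 = 2673225
Compute c²:
1635² = 2673225
Since 2673225 = 2673225, it is a Pythagorean triple.

Yes, it is a Pythagorean triple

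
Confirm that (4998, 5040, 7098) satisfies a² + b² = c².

Compute a² + b² = 4998² + 5040² = 24980004 + 25401600 = 50381604
Compute c² = 7098² = 50381604
Since 50381604 = 50381604, confirmed.

Yes, it is a Pythagorean triple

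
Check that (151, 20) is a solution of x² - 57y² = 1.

Compute x² = 151² = 22801
Compute 57y² = 57·20² = 57·400 = 22800
x² - 57y² = 22801 - 22800 = 1
Since this equals 1, (151, 20) is a solution.

Yes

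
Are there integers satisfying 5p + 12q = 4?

Step 1: Compute gcd(5, 12).
gcd(5, 12) = 1

Step 2: Check divisibility.
Does 1 divide 4? 4 = 1 x 4, so yes.

By the theorem on linear Diophantine equations, 5p + 12q = 4 has integer solutions if and only if gcd(5, 12) divides 4. Since 1 | 4, solutions exist.

Yes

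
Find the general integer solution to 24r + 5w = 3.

Step 1: Compute gcd(24, 5) = 1.
Since 1 divides 3, solutions exist.

Step 2: Find a particular solution using extended Euclidean algorithm.
We get r₀ = -3, w₀ = 15.
Check: 24*-3 + 5*15 = 3 = 3 ✓

Step 3: Write the general solution.
r = -3 + (5/1)t = -3 + 5t
w = 15 - (24/1)t = 15 - 24t
for any integer t.

r = -3 + 5t, w = 15 - 24t for integer t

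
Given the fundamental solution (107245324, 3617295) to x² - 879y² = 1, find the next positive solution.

Solutions to x² - Dy² = 1 are generated by powers of (x₀ + y₀√D).
The next solution satisfies x₁ + y₁√879 = (x₀ + y₀√879)², giving:
x₁ = x₀² + 879y₀² = 107245324² + 879·3617295² = 11501559519864976 + 11501559519864975 = 23003119039729951
y₁ = 2x₀y₀ = 2·107245324·3617295 = 775875948557160

Verify: 23003119039729951² - 879·775875948557160² = 529143485555986583012807006462401 - 529143485555986583012807006462400 = 1 ✓

x = 23003119039729951, y = 775875948557160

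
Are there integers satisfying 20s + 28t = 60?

Step 1: Compute gcd(20, 28).
gcd(20, 28) = 4

Step 2: Check divisibility.
Does 4 divide 60? 60 = 4 x 15, so yes.

By the theorem on linear Diophantine equations, 20s + 28t = 60 has integer solutions if and only if gcd(20, 28) divides 60. Since 4 | 60, solutions exist.

Yes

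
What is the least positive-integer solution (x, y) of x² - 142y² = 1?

We seek the smallest positive integers (x, y) with x² - 142y² = 1, i.e., x² = 142y² + 1.
Try successive y values:
y = 1: x² = 142·1² + 1 = 143, not a perfect square
y = 2: x² = 142·2² + 1 = 569, not a perfect square
y = 3: x² = 142·3² + 1 = 1279, not a perfect square
... continuing the search (or via continued fractions) ...
y = 12: x² = 142·12² + 1 = 20449, x = 143 ✓

Verify: 143² - 142·12² = 20449 - 20448 = 1 ✓

x = 143, y = 12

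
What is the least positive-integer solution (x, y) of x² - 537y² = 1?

We seek the smallest positive integers (x, y) with x² - 537y² = 1, i.e., x² = 537y² + 1.
Try successive y values:
y = 1: x² = 537·1² + 1 = 538, not a perfect square
y = 2: x² = 537·2² + 1 = 2149, not a perfect square
y = 3: x² = 537·3² + 1 = 4834, not a perfect square
... continuing the search (or via continued fractions) ...
y = 8300492: x² = 537·8300492² + 1 = 36998315916388369, x = 192349463 ✓

Verify: 192349463² - 537·8300492² = 36998315916388369 - 36998315916388368 = 1 ✓

x = 192349463, y = 8300492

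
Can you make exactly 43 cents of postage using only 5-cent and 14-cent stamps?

We need non-negative x, y with 5x + 14y = 43.
gcd(5, 14) = 1 divides 43, so integer solutions exist.
Search for a non-negative one: x = 3 gives 14y = 43 - 15 = 28, so y = 2.
Check: 5·3 + 14·2 = 43 ✓

Yes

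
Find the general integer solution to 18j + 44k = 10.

Step 1: Compute gcd(18, 44) = 2.
Since 2 divides 10, solutions exist.

Step 2: Find a particular solution using extended Euclidean algorithm.
We get j₀ = 25, k₀ = -10.
Check: 18*25 + 44*-10 = 10 = 10 ✓

Step 3: Write the general solution.
j = 25 + (44/2)t = 25 + 22t
k = -10 - (18/2)t = -10 - 9t
for any integer t.

j = 25 + 22t, k = -10 - 9t for integer t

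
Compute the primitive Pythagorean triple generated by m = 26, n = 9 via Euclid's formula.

a = m² - n² = 26² - 9² = 676 - 81 = 595
b = 2mn = 2·26·9 = 468
c = m² + n² = 676 + 81 = 757
Verify: 595² + 468² = 354025 + 219024 = 573049 = 757² ✓

(595, 468, 757)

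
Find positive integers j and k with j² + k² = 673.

We need to find integers j, k > 0 such that j² + k² = 673.
Trying j = 12: k² = 673 - 12² = 673 - 144 = 529
k = 23
Check: 12² + 23² = 144 + 529 = 673 ✓

673 = 12² + 23²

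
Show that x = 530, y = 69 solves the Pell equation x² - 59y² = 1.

Compute x² = 530² = 280900
Compute 59y² = 59·69² = 59·4761 = 280899
x² - 59y² = 280900 - 280899 = 1
Since this equals 1, (530, 69) is a solution.

Yes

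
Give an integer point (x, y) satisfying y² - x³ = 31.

Try small integer x values and check whether x³ + 31 is a perfect square.
x = -3: x³ + 31 = -3³ + 31 = -27 + 31 = 4
Is 4 a perfect square? 2² = 4 ✓
So (x, y) = (-3, 2) is a solution.

x = -3, y = 2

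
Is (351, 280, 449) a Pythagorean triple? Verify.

Compute a² + b² = 351² + 280² = 123201 + 78400 = 201601
Compute c² = 449² = 201601
Since 201601 = 201601, confirmed.

Yes, it is a Pythagorean triple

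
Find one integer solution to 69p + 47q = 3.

Step 1: Check solvability.
gcd(69, 47) = 1
Since 1 divides 3, solutions exist.

Step 2: Apply extended Euclidean algorithm to find gcd.
We find integers such that 69*x0 + 47*y0 = 1

Step 3: Scale the particular solution.
Multiply by 3/1 = 3:
p = 45, q = -66

Step 4: Verify.
69*(45) + 47*(-66) = 3 = 3 ✓

p = 45, q = -66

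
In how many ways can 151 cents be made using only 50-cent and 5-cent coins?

We need non-negative integers (x, y) with 50x + 5y = 151.
For each x from 0 to 3, check if (151 - 50x) is a non-negative multiple of 5.
Solutions (x, y): none
Count: 0

0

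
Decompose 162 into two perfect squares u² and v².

We need to find integers u, v > 0 such that u² + v² = 162.
Trying u = 9: v² = 162 - 9² = 162 - 81 = 81
v = 9
Check: 9² + 9² = 81 + 81 = 162 ✓

162 = 9² + 9²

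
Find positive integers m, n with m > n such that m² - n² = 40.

Factor: m² - n² = (m+n)(m-n) = 40.
We need two factors of 40 with the same parity.
Use m+n = 20 and m-n = 2 (product 20·2 = 40).
Adding: 2m = 22, so m = 11.
Subtracting: 2n = 18, so n = 9.
Check: 11² - 9² = 121 - 81 = 40 ✓

m = 11, n = 9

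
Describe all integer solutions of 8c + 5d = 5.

Step 1: Compute gcd(8, 5) = 1.
Since 1 divides 5, solutions exist.

Step 2: Find a particular solution using extended Euclidean algorithm.
We get c₀ = 10, d₀ = -15.
Check: 8*10 + 5*-15 = 5 = 5 ✓

Step 3: Write the general solution.
c = 10 + (5/1)t = 10 + 5t
d = -15 - (8/1)t = -15 - 8t
for any integer t.

c = 10 + 5t, d = -15 - 8t for integer t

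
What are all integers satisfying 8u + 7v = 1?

Step 1: Compute gcd(8, 7) = 1.
Since 1 divides 1, solutions exist.

Step 2: Find a particular solution using extended Euclidean algorithm.
We get u₀ = 1, v₀ = -1.
Check: 8*1 + 7*-1 = 1 = 1 ✓

Step 3: Write the general solution.
u = 1 + (7/1)t = 1 + 7t
v = -1 - (8/1)t = -1 - 8t
for any integer t.

u = 1 + 7t, v = -1 - 8t for integer t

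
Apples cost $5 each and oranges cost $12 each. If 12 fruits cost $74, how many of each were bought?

Let a = apples, o = oranges.
a + o = 12
5a + 12o = 74
Substitute o = 12 - a:
5a + 12(12 - a) = 74
(5 - 12)a = 74 - 144
-7a = -70
a = 10, o = 12 - 10 = 2

Apples: 10, Oranges: 2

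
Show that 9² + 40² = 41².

Compute a² + b²:
9² + 40² = 81 + 1600 = 1681
Compute c²:
41² = 1681
Since 1681 = 1681, it is a Pythagorean triple.

Yes, it is a Pythagorean triple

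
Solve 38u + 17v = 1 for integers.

Step 1: Check solvability.
gcd(38, 17) = 1
Since 1 divides 1, solutions exist.

Step 2: Apply extended Euclidean algorithm to find gcd.
We find integers such that 38*x0 + 17*y0 = 1

Step 3: Scale the particular solution.
Multiply by 1/1 = 1:
u = -4, v = 9

Step 4: Verify.
38*(-4) + 17*(9) = 1 = 1 ✓

u = -4, v = 9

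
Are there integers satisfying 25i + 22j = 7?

Step 1: Compute gcd(25, 22).
gcd(25, 22) = 1

Step 2: Check divisibility.
Does 1 divide 7? 7 = 1 x 7, so yes.

By the theorem on linear Diophantine equations, 25i + 22j = 7 has integer solutions if and only if gcd(25, 22) divides 7. Since 1 | 7, solutions exist.

Yes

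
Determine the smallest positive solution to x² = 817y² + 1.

We seek the smallest positive integers (x, y) with x² - 817y² = 1, i.e., x² = 817y² + 1.
Try successive y values:
y = 1: x² = 817·1² + 1 = 818, not a perfect square
y = 2: x² = 817·2² + 1 = 3269, not a perfect square
y = 3: x² = 817·3² + 1 = 7354, not a perfect square
... continuing the search (or via continued fractions) ...
y = 12: x² = 817·12² + 1 = 117649, x = 343 ✓

Verify: 343² - 817·12² = 117649 - 117648 = 1 ✓

x = 343, y = 12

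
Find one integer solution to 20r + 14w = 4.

Step 1: Check solvability.
gcd(20, 14) = 2
Since 2 divides 4, solutions exist.

Step 2: Apply extended Euclidean algorithm to find gcd.
We find integers such that 20*x0 + 14*y0 = 2

Step 3: Scale the particular solution.
Multiply by 4/2 = 2:
r = -4, w = 6

Step 4: Verify.
20*(-4) + 14*(6) = 4 = 4 ✓

r = -4, w = 6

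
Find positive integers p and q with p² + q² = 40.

We need to find integers p, q > 0 such that p² + q² = 40.
Trying p = 2: q² = 40 - 2² = 40 - 4 = 36
q = 6
Check: 2² + 6² = 4 + 36 = 40 ✓

40 = 2² + 6²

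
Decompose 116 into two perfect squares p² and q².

We need to find integers p, q > 0 such that p² + q² = 116.
Trying p = 4: q² = 116 - 4² = 116 - 16 = 100
q = 10
Check: 4² + 10² = 16 + 100 = 116 ✓

116 = 4² + 10²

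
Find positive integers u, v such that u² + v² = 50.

Search for u with 50 - u² a perfect square.
u = 1: 50 - 1² = 50 - 1 = 49 = 7² ✓
So u = 1, v = 7.

u = 1, v = 7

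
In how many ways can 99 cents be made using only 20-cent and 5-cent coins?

We need non-negative integers (x, y) with 20x + 5y = 99.
For each x from 0 to 4, check if (99 - 20x) is a non-negative multiple of 5.
Solutions (x, y): none
Count: 0

0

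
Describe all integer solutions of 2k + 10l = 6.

Step 1: Compute gcd(2, 10) = 2.
Since 2 divides 6, solutions exist.

Step 2: Find a particular solution using extended Euclidean algorithm.
We get k₀ = 3, l₀ = 0.
Check: 2*3 + 10*0 = 6 = 6 ✓

Step 3: Write the general solution.
k = 3 + (10/2)t = 3 + 5t
l = 0 - (2/2)t = 0 - 1t
for any integer t.

k = 3 + 5t, l = 0 - 1t for integer t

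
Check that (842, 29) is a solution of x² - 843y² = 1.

Compute x² = 842² = 708964
Compute 843y² = 843·29² = 843·841 = 708963
x² - 843y² = 708964 - 708963 = 1
Since this equals 1, (842, 29) is a solution.

Yes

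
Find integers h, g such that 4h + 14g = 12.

Step 1: Check solvability.
gcd(4, 14) = 2
Since 2 divides 12, solutions exist.

Step 2: Apply extended Euclidean algorithm to find gcd.
We find integers such that 4*x0 + 14*y0 = 2

Step 3: Scale the particular solution.
Multiply by 12/2 = 6:
h = -18, g = 6

Step 4: Verify.
4*(-18) + 14*(6) = 12 = 12 ✓

h = -18, g = 6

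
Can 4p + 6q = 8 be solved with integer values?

Step 1: Compute gcd(4, 6).
gcd(4, 6) = 2

Step 2: Check divisibility.
Does 2 divide 8? 8 = 2 x 4, so yes.

By the theorem on linear Diophantine equations, 4p + 6q = 8 has integer solutions if and only if gcd(4, 6) divides 8. Since 2 | 8, solutions exist.

Yes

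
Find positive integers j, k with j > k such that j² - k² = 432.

Factor: j² - k² = (j+k)(j-k) = 432.
We need two factors of 432 with the same parity.
Use j+k = 216 and j-k = 2 (product 216·2 = 432).
Adding: 2j = 218, so j = 109.
Subtracting: 2k = 214, so k = 107.
Check: 109² - 107² = 11881 - 11449 = 432 ✓

j = 109, k = 107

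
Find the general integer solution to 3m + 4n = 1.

Step 1: Compute gcd(3, 4) = 1.
Since 1 divides 1, solutions exist.

Step 2: Find a particular solution using extended Euclidean algorithm.
We get m₀ = -1, n₀ = 1.
Check: 3*-1 + 4*1 = 1 = 1 ✓

Step 3: Write the general solution.
m = -1 + (4/1)t = -1 + 4t
n = 1 - (3/1)t = 1 - 3t
for any integer t.

m = -1 + 4t, n = 1 - 3t for integer t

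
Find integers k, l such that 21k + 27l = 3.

Step 1: Check solvability.
gcd(21, 27) = 3
Since 3 divides 3, solutions exist.

Step 2: Apply extended Euclidean algorithm to find gcd.
We find integers such that 21*x0 + 27*y0 = 3

Step 3: Scale the particular solution.
Multiply by 3/3 = 1:
k = 4, l = -3

Step 4: Verify.
21*(4) + 27*(-3) = 3 = 3 ✓

k = 4, l = -3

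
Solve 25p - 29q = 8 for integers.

Step 1: Check solvability.
gcd(25, 29) = 1
Since 1 divides 8, solutions exist.

Step 2: Apply extended Euclidean algorithm to find gcd.
We find integers such that 25*x0 + 29*y0 = 1

Step 3: Scale the particular solution.
Multiply by 8/1 = 8:
p = 56, q = 48

Step 4: Verify.
25*(56) - 29*(48) = 8 = 8 ✓

p = 56, q = 48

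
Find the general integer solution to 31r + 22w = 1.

Step 1: Compute gcd(31, 22) = 1.
Since 1 divides 1, solutions exist.

Step 2: Find a particular solution using extended Euclidean algorithm.
We get r₀ = 5, w₀ = -7.
Check: 31*5 + 22*-7 = 1 = 1 ✓

Step 3: Write the general solution.
r = 5 + (22/1)t = 5 + 22t
w = -7 - (31/1)t = -7 - 31t
for any integer t.

r = 5 + 22t, w = -7 - 31t for integer t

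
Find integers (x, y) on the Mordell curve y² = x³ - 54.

Try small integer x values and check whether x³ - 54 is a perfect square.
x = 7: x³ - 54 = 7³ - 54 = 343 - 54 = 289
Is 289 a perfect square? 17² = 289 ✓
So (x, y) = (7, 17) is a solution.

x = 7, y = 17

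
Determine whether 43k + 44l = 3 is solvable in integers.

Step 1: Compute gcd(43, 44).
gcd(43, 44) = 1

Step 2: Check divisibility.
Does 1 divide 3? 3 = 1 x 3, so yes.

By the theorem on linear Diophantine equations, 43k + 44l = 3 has integer solutions if and only if gcd(43, 44) divides 3. Since 1 | 3, solutions exist.

Yes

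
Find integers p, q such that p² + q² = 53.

We need to find integers p, q > 0 such that p² + q² = 53.
Trying p = 2: q² = 53 - 2² = 53 - 4 = 49
q = 7
Check: 2² + 7² = 4 + 49 = 53 ✓

53 = 2² + 7²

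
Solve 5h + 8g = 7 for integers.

Step 1: Check solvability.
gcd(5, 8) = 1
Since 1 divides 7, solutions exist.

Step 2: Apply extended Euclidean algorithm to find gcd.
We find integers such that 5*x0 + 8*y0 = 1

Step 3: Scale the particular solution.
Multiply by 7/1 = 7:
h = -21, g = 14

Step 4: Verify.
5*(-21) + 8*(14) = 7 = 7 ✓

h = -21, g = 14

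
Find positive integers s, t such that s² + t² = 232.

Search for s with 232 - s² a perfect square.
s = 6: 232 - 6² = 232 - 36 = 196 = 14² ✓
So s = 6, t = 14.

s = 6, t = 14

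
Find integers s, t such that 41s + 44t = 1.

Step 1: Check solvability.
gcd(41, 44) = 1
Since 1 divides 1, solutions exist.

Step 2: Apply extended Euclidean algorithm to find gcd.
We find integers such that 41*x0 + 44*y0 = 1

Step 3: Scale the particular solution.
Multiply by 1/1 = 1:
s = -15, t = 14

Step 4: Verify.
41*(-15) + 44*(14) = 1 = 1 ✓

s = -15, t = 14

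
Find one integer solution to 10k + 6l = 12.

Step 1: Check solvability.
gcd(10, 6) = 2
Since 2 divides 12, solutions exist.

Step 2: Apply extended Euclidean algorithm to find gcd.
We find integers such that 10*x0 + 6*y0 = 2

Step 3: Scale the particular solution.
Multiply by 12/2 = 6:
k = -6, l = 12

Step 4: Verify.
10*(-6) + 6*(12) = 12 = 12 ✓

k = -6, l = 12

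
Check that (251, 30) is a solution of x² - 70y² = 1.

Compute x² = 251² = 63001
Compute 70y² = 70·30² = 70·900 = 63000
x² - 70y² = 63001 - 63000 = 1
Since this equals 1, (251, 30) is a solution.

Yes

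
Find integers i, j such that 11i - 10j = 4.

Step 1: Check solvability.
gcd(11, 10) = 1
Since 1 divides 4, solutions exist.

Step 2: Apply extended Euclidean algorithm to find gcd.
We find integers such that 11*x0 + 10*y0 = 1

Step 3: Scale the particular solution.
Multiply by 4/1 = 4:
i = 4, j = 4

Step 4: Verify.
11*(4) - 10*(4) = 4 = 4 ✓

i = 4, j = 4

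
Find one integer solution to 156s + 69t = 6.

Step 1: Check solvability.
gcd(156, 69) = 3
Since 3 divides 6, solutions exist.

Step 2: Apply extended Euclidean algorithm to find gcd.
We find integers such that 156*x0 + 69*y0 = 3

Step 3: Scale the particular solution.
Multiply by 6/3 = 2:
s = 8, t = -18

Step 4: Verify.
156*(8) + 69*(-18) = 6 = 6 ✓

s = 8, t = -18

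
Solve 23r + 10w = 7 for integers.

Step 1: Check solvability.
gcd(23, 10) = 1
Since 1 divides 7, solutions exist.

Step 2: Apply extended Euclidean algorithm to find gcd.
We find integers such that 23*x0 + 10*y0 = 1

Step 3: Scale the particular solution.
Multiply by 7/1 = 7:
r = -21, w = 49

Step 4: Verify.
23*(-21) + 10*(49) = 7 = 7 ✓

r = -21, w = 49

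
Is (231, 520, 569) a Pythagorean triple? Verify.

Compute a² + b² = 231² + 520² = 53361 + 270400 = 323761
Compute c² = 569² = 323761
Since 323761 = 323761, confirmed.

Yes, it is a Pythagorean triple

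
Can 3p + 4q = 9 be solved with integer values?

Step 1: Compute gcd(3, 4).
gcd(3, 4) = 1

Step 2: Check divisibility.
Does 1 divide 9? 9 = 1 x 9, so yes.

By the theorem on linear Diophantine equations, 3p + 4q = 9 has integer solutions if and only if gcd(3, 4) divides 9. Since 1 | 9, solutions exist.

Yes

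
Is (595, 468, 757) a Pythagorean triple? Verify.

Compute a² + b² = 595² + 468² = 354025 + 219024 = 573049
Compute c² = 757² = 573049
Since 573049 = 573049, confirmed.

Yes, it is a Pythagorean triple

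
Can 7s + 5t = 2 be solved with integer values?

Step 1: Compute gcd(7, 5).
gcd(7, 5) = 1

Step 2: Check divisibility.
Does 1 divide 2? 2 = 1 x 2, so yes.

By the theorem on linear Diophantine equations, 7s + 5t = 2 has integer solutions if and only if gcd(7, 5) divides 2. Since 1 | 2, solutions exist.

Yes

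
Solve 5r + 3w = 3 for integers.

Step 1: Check solvability.
gcd(5, 3) = 1
Since 1 divides 3, solutions exist.

Step 2: Apply extended Euclidean algorithm to find gcd.
We find integers such that 5*x0 + 3*y0 = 1

Step 3: Scale the particular solution.
Multiply by 3/1 = 3:
r = -3, w = 6

Step 4: Verify.
5*(-3) + 3*(6) = 3 = 3 ✓

r = -3, w = 6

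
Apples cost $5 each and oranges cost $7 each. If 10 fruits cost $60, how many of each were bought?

Let a = apples, o = oranges.
a + o = 10
5a + 7o = 60
Substitute o = 10 - a:
5a + 7(10 - a) = 60
(5 - 7)a = 60 - 70
-2a = -10
a = 5, o = 10 - 5 = 5

Apples: 5, Oranges: 5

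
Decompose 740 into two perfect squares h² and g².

We need to find integers h, g > 0 such that h² + g² = 740.
Trying h = 8: g² = 740 - 8² = 740 - 64 = 676
g = 26
Check: 8² + 26² = 64 + 676 = 740 ✓

740 = 8² + 26²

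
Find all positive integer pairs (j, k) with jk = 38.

The positive divisors of 38 are: 1, 2, 19, 38.
Each divisor d gives the pair (d, 38/d):
(1, 38), (2, 19), (19, 2), (38, 1)

(1, 38), (2, 19), (19, 2), (38, 1)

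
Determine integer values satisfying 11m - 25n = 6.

Step 1: Check solvability.
gcd(11, 25) = 1
Since 1 divides 6, solutions exist.

Step 2: Apply extended Euclidean algorithm to find gcd.
We find integers such that 11*x0 + 25*y0 = 1

Step 3: Scale the particular solution.
Multiply by 6/1 = 6:
m = -54, n = -24

Step 4: Verify.
11*(-54) - 25*(-24) = 6 = 6 ✓

m = -54, n = -24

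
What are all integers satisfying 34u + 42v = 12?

Step 1: Compute gcd(34, 42) = 2.
Since 2 divides 12, solutions exist.

Step 2: Find a particular solution using extended Euclidean algorithm.
We get u₀ = 30, v₀ = -24.
Check: 34*30 + 42*-24 = 12 = 12 ✓

Step 3: Write the general solution.
u = 30 + (42/2)t = 30 + 21t
v = -24 - (34/2)t = -24 - 17t
for any integer t.

u = 30 + 21t, v = -24 - 17t for integer t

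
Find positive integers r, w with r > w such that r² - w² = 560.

Factor: r² - w² = (r+w)(r-w) = 560.
We need two factors of 560 with the same parity.
Use r+w = 280 and r-w = 2 (product 280·2 = 560).
Adding: 2r = 282, so r = 141.
Subtracting: 2w = 278, so w = 139.
Check: 141² - 139² = 19881 - 19321 = 560 ✓

r = 141, w = 139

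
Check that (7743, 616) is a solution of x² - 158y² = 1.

Compute x² = 7743² = 59954049
Compute 158y² = 158·616² = 158·379456 = 59954048
x² - 158y² = 59954049 - 59954048 = 1
Since this equals 1, (7743, 616) is a solution.

Yes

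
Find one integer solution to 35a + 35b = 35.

Step 1: Check solvability.
gcd(35, 35) = 35
Since 35 divides 35, solutions exist.

Step 2: Apply extended Euclidean algorithm to find gcd.
We find integers such that 35*x0 + 35*y0 = 35

Step 3: Scale the particular solution.
Multiply by 35/35 = 1:
a = 0, b = 1

Step 4: Verify.
35*(0) + 35*(1) = 35 = 35 ✓

a = 0, b = 1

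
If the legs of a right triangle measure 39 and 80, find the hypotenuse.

c² = a² + b² = 39² + 80² = 1521 + 6400 = 7921
c = 89

89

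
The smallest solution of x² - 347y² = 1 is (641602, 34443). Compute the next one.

Solutions to x² - Dy² = 1 are generated by powers of (x₀ + y₀√D).
The next solution satisfies x₁ + y₁√347 = (x₀ + y₀√347)², giving:
x₁ = x₀² + 347y₀² = 641602² + 347·34443² = 411653126404 + 411653126403 = 823306252807
y₁ = 2x₀y₀ = 2·641602·34443 = 44197395372

Verify: 823306252807² - 347·44197395372² = 677833185911103795379249 - 677833185911103795379248 = 1 ✓

x = 823306252807, y = 44197395372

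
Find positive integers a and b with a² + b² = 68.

We need to find integers a, b > 0 such that a² + b² = 68.
Trying a = 2: b² = 68 - 2² = 68 - 4 = 64
b = 8
Check: 2² + 8² = 4 + 64 = 68 ✓

68 = 2² + 8²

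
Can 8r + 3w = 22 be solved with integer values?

Step 1: Compute gcd(8, 3).
gcd(8, 3) = 1

Step 2: Check divisibility.
Does 1 divide 22? 22 = 1 x 22, so yes.

By the theorem on linear Diophantine equations, 8r + 3w = 22 has integer solutions if and only if gcd(8, 3) divides 22. Since 1 | 22, solutions exist.

Yes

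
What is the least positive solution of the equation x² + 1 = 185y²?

We need x² = 185y² - 1. Try successive y:
y = 1: x² = 185·1² - 1 = 184, not a perfect square
y = 2: x² = 185·2² - 1 = 739, not a perfect square
y = 3: x² = 185·3² - 1 = 1664, not a perfect square
...
y = 5: x² = 185·5² - 1 = 4624 = 68² ✓
Check: 68² - 185·5² = 4624 - 4625 = -1 ✓

x = 68, y = 5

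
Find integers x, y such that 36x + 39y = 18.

Step 1: Check solvability.
gcd(36, 39) = 3
Since 3 divides 18, solutions exist.

Step 2: Apply extended Euclidean algorithm to find gcd.
We find integers such that 36*x0 + 39*y0 = 3

Step 3: Scale the particular solution.
Multiply by 18/3 = 6:
x = -6, y = 6

Step 4: Verify.
36*(-6) + 39*(6) = 18 = 18 ✓

x = -6, y = 6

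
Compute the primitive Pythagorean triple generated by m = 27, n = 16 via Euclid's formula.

a = m² - n² = 729 - 256 = 473
b = 2mn = 2·27·16 = 864
c = m² + n² = 729 + 256 = 985
Verify: 473² + 864² = 223729 + 746496 = 970225 = 985² ✓

(473, 864, 985)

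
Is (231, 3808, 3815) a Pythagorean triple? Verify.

Compute a² + b² = 231² + 3808² = 53361 + 14500864 = 14554225
Compute c² = 3815² = 14554225
Since 14554225 = 14554225, confirmed.

Yes, it is a Pythagorean triple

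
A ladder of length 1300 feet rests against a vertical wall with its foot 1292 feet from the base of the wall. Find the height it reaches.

The ladder, wall, and ground form a right triangle with hypotenuse 1300 and one leg 1292.
By the Pythagorean theorem: h² = 1300² - 1292² = 1690000 - 1669264 = 20736
h = √20736 = 144 feet

144 feet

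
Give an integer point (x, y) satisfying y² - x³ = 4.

Try small integer x values and check whether x³ + 4 is a perfect square.
x = 0: x³ + 4 = 0³ + 4 = 0 + 4 = 4
Is 4 a perfect square? 2² = 4 ✓
So (x, y) = (0, 2) is a solution.

x = 0, y = 2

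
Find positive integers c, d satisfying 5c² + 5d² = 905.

Try small values of c and check whether (905 - 5c²)/5 is a perfect square.
c = 9: 5·9² = 405, so 5d² = 905 - 405 = 500, giving d² = 100, d = 10.
Check: 5·9² + 5·10² = 405 + 500 = 905 ✓

c = 9, d = 10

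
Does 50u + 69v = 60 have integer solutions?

Step 1: Compute gcd(50, 69).
gcd(50, 69) = 1

Step 2: Check divisibility.
Does 1 divide 60? 60 = 1 x 60, so yes.

By the theorem on linear Diophantine equations, 50u + 69v = 60 has integer solutions if and only if gcd(50, 69) divides 60. Since 1 | 60, solutions exist.

Yes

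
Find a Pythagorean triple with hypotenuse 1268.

We need a² + b² = 1268² = 1607824.
Trying: 300² + 1232² = 90000 + 1517824 = 1607824 ✓

(300, 1232, 1268)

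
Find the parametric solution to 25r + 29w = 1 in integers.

Step 1: Compute gcd(25, 29) = 1.
Since 1 divides 1, solutions exist.

Step 2: Find a particular solution using extended Euclidean algorithm.
We get r₀ = 7, w₀ = -6.
Check: 25*7 + 29*-6 = 1 = 1 ✓

Step 3: Write the general solution.
r = 7 + (29/1)t = 7 + 29t
w = -6 - (25/1)t = -6 - 25t
for any integer t.

r = 7 + 29t, w = -6 - 25t for integer t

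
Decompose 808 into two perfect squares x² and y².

We need to find integers x, y > 0 such that x² + y² = 808.
Trying x = 18: y² = 808 - 18² = 808 - 324 = 484
y = 22
Check: 18² + 22² = 324 + 484 = 808 ✓

808 = 18² + 22²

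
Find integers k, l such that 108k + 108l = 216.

Step 1: Check solvability.
gcd(108, 108) = 108
Since 108 divides 216, solutions exist.

Step 2: Apply extended Euclidean algorithm to find gcd.
We find integers such that 108*x0 + 108*y0 = 108

Step 3: Scale the particular solution.
Multiply by 216/108 = 2:
k = 0, l = 2

Step 4: Verify.
108*(0) + 108*(2) = 216 = 216 ✓

k = 0, l = 2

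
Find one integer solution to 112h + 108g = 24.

Step 1: Check solvability.
gcd(112, 108) = 4
Since 4 divides 24, solutions exist.

Step 2: Apply extended Euclidean algorithm to find gcd.
We find integers such that 112*x0 + 108*y0 = 4

Step 3: Scale the particular solution.
Multiply by 24/4 = 6:
h = 6, g = -6

Step 4: Verify.
112*(6) + 108*(-6) = 24 = 24 ✓

h = 6, g = -6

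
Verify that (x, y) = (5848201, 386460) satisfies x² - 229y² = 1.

Compute x² = 5848201² = 34201454936401
Compute 229y² = 229·386460² = 229·149351331600 = 34201454936400
x² - 229y² = 34201454936401 - 34201454936400 = 1
Since this equals 1, (5848201, 386460) is a solution.

Yes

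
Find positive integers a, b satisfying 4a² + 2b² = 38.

Try small values of a and check whether (38 - 4a²)/2 is a perfect square.
a = 3: 4·3² = 36, so 2b² = 38 - 36 = 2, giving b² = 1, b = 1.
Check: 4·3² + 2·1² = 36 + 2 = 38 ✓

a = 3, b = 1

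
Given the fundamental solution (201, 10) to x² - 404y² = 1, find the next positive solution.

Solutions to x² - Dy² = 1 are generated by powers of (x₀ + y₀√D).
The next solution satisfies x₁ + y₁√404 = (x₀ + y₀√404)², giving:
x₁ = x₀² + 404y₀² = 201² + 404·10² = 40401 + 40400 = 80801
y₁ = 2x₀y₀ = 2·201·10 = 4020

Verify: 80801² - 404·4020² = 6528801601 - 6528801600 = 1 ✓

x = 80801, y = 4020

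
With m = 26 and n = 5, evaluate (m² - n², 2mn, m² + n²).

a = m² - n² = 676 - 25 = 651
b = 2mn = 2·26·5 = 260
c = m² + n² = 676 + 25 = 701
Verify: 651² + 260² = 423801 + 67600 = 491401 = 701² ✓

(651, 260, 701)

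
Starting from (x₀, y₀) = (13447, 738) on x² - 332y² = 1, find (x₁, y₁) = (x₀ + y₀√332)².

Solutions to x² - Dy² = 1 are generated by powers of (x₀ + y₀√D).
The next solution satisfies x₁ + y₁√332 = (x₀ + y₀√332)², giving:
x₁ = x₀² + 332y₀² = 13447² + 332·738² = 180821809 + 180821808 = 361643617
y₁ = 2x₀y₀ = 2·13447·738 = 19847772

Verify: 361643617² - 332·19847772² = 130786105716842689 - 130786105716842688 = 1 ✓

x = 361643617, y = 19847772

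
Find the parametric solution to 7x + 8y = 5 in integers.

Step 1: Compute gcd(7, 8) = 1.
Since 1 divides 5, solutions exist.

Step 2: Find a particular solution using extended Euclidean algorithm.
We get x₀ = -5, y₀ = 5.
Check: 7*-5 + 8*5 = 5 = 5 ✓

Step 3: Write the general solution.
x = -5 + (8/1)t = -5 + 8t
y = 5 - (7/1)t = 5 - 7t
for any integer t.

x = -5 + 8t, y = 5 - 7t for integer t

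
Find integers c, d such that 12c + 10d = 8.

Step 1: Check solvability.
gcd(12, 10) = 2
Since 2 divides 8, solutions exist.

Step 2: Apply extended Euclidean algorithm to find gcd.
We find integers such that 12*x0 + 10*y0 = 2

Step 3: Scale the particular solution.
Multiply by 8/2 = 4:
c = 4, d = -4

Step 4: Verify.
12*(4) + 10*(-4) = 8 = 8 ✓

c = 4, d = -4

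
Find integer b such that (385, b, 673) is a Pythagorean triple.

b² = c² - a² = 673² - 385² = 452929 - 148225 = 304704
b = sqrt(304704) = 552

552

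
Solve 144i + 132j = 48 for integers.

Step 1: Check solvability.
gcd(144, 132) = 12
Since 12 divides 48, solutions exist.

Step 2: Apply extended Euclidean algorithm to find gcd.
We find integers such that 144*x0 + 132*y0 = 12

Step 3: Scale the particular solution.
Multiply by 48/12 = 4:
i = 4, j = -4

Step 4: Verify.
144*(4) + 132*(-4) = 48 = 48 ✓

i = 4, j = -4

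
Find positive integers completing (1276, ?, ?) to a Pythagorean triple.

We need the other leg and hypotenuse such that 1276² + x² = c².
Take x = 1440, c = 1924: 1276² + 1440² = 1628176 + 2073600 = 3701776 = 1924² ✓
Triple: (1276, 1440, 1924)

(1276, 1440, 1924)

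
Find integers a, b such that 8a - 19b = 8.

Step 1: Check solvability.
gcd(8, 19) = 1
Since 1 divides 8, solutions exist.

Step 2: Apply extended Euclidean algorithm to find gcd.
We find integers such that 8*x0 + 19*y0 = 1

Step 3: Scale the particular solution.
Multiply by 8/1 = 8:
a = -56, b = -24

Step 4: Verify.
8*(-56) - 19*(-24) = 8 = 8 ✓

a = -56, b = -24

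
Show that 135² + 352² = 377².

Compute a² + b² = 135² + 352² = 18225 + 123904 = 142129
Compute c² = 377² = 142129
Since 142129 = 142129, confirmed.

Yes, it is a Pythagorean triple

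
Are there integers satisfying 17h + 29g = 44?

Step 1: Compute gcd(17, 29).
gcd(17, 29) = 1

Step 2: Check divisibility.
Does 1 divide 44? 44 = 1 x 44, so yes.

By the theorem on linear Diophantine equations, 17h + 29g = 44 has integer solutions if and only if gcd(17, 29) divides 44. Since 1 | 44, solutions exist.

Yes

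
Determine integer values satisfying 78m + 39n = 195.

Step 1: Check solvability.
gcd(78, 39) = 39
Since 39 divides 195, solutions exist.

Step 2: Apply extended Euclidean algorithm to find gcd.
We find integers such that 78*x0 + 39*y0 = 39

Step 3: Scale the particular solution.
Multiply by 195/39 = 5:
m = 0, n = 5

Step 4: Verify.
78*(0) + 39*(5) = 195 = 195 ✓

m = 0, n = 5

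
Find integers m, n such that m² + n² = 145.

We need to find integers m, n > 0 such that m² + n² = 145.
Trying m = 1: n² = 145 - 1² = 145 - 1 = 144
n = 12
Check: 1² + 12² = 1 + 144 = 145 ✓

145 = 1² + 12²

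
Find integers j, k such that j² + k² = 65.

We need to find integers j, k > 0 such that j² + k² = 65.
Trying j = 1: k² = 65 - 1² = 65 - 1 = 64
k = 8
Check: 1² + 8² = 1 + 64 = 65 ✓

65 = 1² + 8²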